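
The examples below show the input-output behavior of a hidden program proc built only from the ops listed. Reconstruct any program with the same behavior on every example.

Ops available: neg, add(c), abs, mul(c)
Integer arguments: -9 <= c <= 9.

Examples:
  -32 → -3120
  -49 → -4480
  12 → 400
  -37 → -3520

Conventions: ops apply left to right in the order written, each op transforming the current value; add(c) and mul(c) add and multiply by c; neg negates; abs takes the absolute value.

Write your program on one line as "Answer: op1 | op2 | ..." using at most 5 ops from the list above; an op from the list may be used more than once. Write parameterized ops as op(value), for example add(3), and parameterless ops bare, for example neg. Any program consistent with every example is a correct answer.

add(-7) | mul(2) | neg | mul(-5) | mul(8)

Check, running the answer program on each example:
  -32 -> -39 -> -78 -> 78 -> -390 -> -3120
  -49 -> -56 -> -112 -> 112 -> -560 -> -4480
  12 -> 5 -> 10 -> -10 -> 50 -> 400
  -37 -> -44 -> -88 -> 88 -> -440 -> -3520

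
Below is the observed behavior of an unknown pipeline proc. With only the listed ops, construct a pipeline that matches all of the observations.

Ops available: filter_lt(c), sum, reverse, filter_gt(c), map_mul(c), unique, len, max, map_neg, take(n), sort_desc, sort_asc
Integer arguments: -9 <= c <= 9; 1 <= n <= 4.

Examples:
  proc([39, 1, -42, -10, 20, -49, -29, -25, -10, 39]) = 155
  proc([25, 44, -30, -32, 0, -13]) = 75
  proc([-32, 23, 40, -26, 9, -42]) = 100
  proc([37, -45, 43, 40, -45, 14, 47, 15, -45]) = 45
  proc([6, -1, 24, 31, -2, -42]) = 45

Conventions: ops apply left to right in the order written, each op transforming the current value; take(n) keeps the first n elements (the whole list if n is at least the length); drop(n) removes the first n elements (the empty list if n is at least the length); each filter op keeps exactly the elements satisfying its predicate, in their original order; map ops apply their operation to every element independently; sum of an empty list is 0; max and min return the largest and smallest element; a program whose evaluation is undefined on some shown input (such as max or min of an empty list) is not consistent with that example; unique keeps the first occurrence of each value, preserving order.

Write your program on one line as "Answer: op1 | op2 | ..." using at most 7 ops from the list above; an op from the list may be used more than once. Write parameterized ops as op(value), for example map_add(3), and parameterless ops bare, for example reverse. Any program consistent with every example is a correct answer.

sort_desc | unique | map_neg | reverse | filter_gt(0) | sum

Check, running the answer program on each example:
  [39, 1, -42, -10, 20, -49, -29, -25, -10, 39] -> [39, 39, 20, 1, -10, -10, -25, -29, -42, -49] -> [39, 20, 1, -10, -25, -29, -42, -49] -> [-39, -20, -1, 10, 25, 29, 42, 49] -> [49, 42, 29, 25, 10, -1, -20, -39] -> [49, 42, 29, 25, 10] -> 155
  [25, 44, -30, -32, 0, -13] -> [44, 25, 0, -13, -30, -32] -> [44, 25, 0, -13, -30, -32] -> [-44, -25, 0, 13, 30, 32] -> [32, 30, 13, 0, -25, -44] -> [32, 30, 13] -> 75
  [-32, 23, 40, -26, 9, -42] -> [40, 23, 9, -26, -32, -42] -> [40, 23, 9, -26, -32, -42] -> [-40, -23, -9, 26, 32, 42] -> [42, 32, 26, -9, -23, -40] -> [42, 32, 26] -> 100
  [37, -45, 43, 40, -45, 14, 47, 15, -45] -> [47, 43, 40, 37, 15, 14, -45, -45, -45] -> [47, 43, 40, 37, 15, 14, -45] -> [-47, -43, -40, -37, -15, -14, 45] -> [45, -14, -15, -37, -40, -43, -47] -> [45] -> 45
  [6, -1, 24, 31, -2, -42] -> [31, 24, 6, -1, -2, -42] -> [31, 24, 6, -1, -2, -42] -> [-31, -24, -6, 1, 2, 42] -> [42, 2, 1, -6, -24, -31] -> [42, 2, 1] -> 45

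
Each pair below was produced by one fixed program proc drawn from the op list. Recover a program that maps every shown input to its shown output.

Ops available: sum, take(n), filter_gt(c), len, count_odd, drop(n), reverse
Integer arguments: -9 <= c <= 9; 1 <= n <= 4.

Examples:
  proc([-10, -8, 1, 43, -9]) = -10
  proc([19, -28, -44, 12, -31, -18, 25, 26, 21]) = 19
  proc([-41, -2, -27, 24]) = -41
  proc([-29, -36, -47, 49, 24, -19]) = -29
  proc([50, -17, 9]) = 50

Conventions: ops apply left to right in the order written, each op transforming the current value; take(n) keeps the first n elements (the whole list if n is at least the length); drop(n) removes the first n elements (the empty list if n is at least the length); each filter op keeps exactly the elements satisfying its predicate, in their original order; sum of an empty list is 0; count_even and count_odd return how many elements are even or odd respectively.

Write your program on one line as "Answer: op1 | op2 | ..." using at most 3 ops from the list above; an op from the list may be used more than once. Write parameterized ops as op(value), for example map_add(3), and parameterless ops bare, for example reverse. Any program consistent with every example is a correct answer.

take(1) | sum

Check, running the answer program on each example:
  [-10, -8, 1, 43, -9] -> [-10] -> -10
  [19, -28, -44, 12, -31, -18, 25, 26, 21] -> [19] -> 19
  [-41, -2, -27, 24] -> [-41] -> -41
  [-29, -36, -47, 49, 24, -19] -> [-29] -> -29
  [50, -17, 9] -> [50] -> 50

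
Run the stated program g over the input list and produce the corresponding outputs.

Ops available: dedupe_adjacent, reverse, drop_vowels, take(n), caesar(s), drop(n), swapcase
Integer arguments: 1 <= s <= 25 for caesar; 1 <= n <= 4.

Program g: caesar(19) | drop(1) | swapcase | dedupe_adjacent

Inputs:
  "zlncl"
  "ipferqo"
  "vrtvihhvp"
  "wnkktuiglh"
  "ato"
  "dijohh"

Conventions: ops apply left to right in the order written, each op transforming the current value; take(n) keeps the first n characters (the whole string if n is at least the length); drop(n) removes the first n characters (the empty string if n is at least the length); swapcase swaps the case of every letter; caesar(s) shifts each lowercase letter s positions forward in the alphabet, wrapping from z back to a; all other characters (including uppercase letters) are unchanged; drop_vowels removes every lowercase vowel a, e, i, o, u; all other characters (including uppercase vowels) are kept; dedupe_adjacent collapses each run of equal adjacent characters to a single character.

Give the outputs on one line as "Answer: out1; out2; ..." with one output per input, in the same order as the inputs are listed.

"EGVE"; "IYXKJH"; "KMOBAOI"; "GDMNBZEA"; "MH"; "BCHA"

Execution, op by op:
  "zlncl" -> "segve" -> "egve" -> "EGVE" -> "EGVE"
  "ipferqo" -> "biyxkjh" -> "iyxkjh" -> "IYXKJH" -> "IYXKJH"
  "vrtvihhvp" -> "okmobaaoi" -> "kmobaaoi" -> "KMOBAAOI" -> "KMOBAOI"
  "wnkktuiglh" -> "pgddmnbzea" -> "gddmnbzea" -> "GDDMNBZEA" -> "GDMNBZEA"
  "ato" -> "tmh" -> "mh" -> "MH" -> "MH"
  "dijohh" -> "wbchaa" -> "bchaa" -> "BCHAA" -> "BCHA"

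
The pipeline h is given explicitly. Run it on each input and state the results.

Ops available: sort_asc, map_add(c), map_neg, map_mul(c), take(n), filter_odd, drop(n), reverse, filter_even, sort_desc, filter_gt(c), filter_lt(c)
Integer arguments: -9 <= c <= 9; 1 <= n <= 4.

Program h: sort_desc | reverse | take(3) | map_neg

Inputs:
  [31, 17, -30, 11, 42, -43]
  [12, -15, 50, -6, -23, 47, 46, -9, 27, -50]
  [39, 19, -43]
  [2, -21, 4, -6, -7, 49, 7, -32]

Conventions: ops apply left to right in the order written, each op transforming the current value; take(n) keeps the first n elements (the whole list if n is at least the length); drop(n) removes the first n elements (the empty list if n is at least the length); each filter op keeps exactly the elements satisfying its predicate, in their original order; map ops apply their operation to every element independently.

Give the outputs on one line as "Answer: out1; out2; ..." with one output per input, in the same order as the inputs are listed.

Execution, op by op:
  [31, 17, -30, 11, 42, -43] -> [42, 31, 17, 11, -30, -43] -> [-43, -30, 11, 17, 31, 42] -> [-43, -30, 11] -> [43, 30, -11]
  [12, -15, 50, -6, -23, 47, 46, -9, 27, -50] -> [50, 47, 46, 27, 12, -6, -9, -15, -23, -50] -> [-50, -23, -15, -9, -6, 12, 27, 46, 47, 50] -> [-50, -23, -15] -> [50, 23, 15]
  [39, 19, -43] -> [39, 19, -43] -> [-43, 19, 39] -> [-43, 19, 39] -> [43, -19, -39]
  [2, -21, 4, -6, -7, 49, 7, -32] -> [49, 7, 4, 2, -6, -7, -21, -32] -> [-32, -21, -7, -6, 2, 4, 7, 49] -> [-32, -21, -7] -> [32, 21, 7]

[43, 30, -11]; [50, 23, 15]; [43, -19, -39]; [32, 21, 7]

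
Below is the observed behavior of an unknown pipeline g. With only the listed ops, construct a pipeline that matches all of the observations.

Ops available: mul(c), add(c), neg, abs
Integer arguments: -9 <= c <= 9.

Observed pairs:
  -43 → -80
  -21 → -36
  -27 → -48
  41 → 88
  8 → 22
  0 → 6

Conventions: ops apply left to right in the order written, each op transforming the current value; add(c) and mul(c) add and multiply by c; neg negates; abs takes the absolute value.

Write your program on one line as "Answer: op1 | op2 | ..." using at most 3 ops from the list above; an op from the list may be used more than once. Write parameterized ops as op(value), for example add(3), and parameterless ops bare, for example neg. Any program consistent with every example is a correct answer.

mul(2) | add(6)

Check, running the answer program on each example:
  -43 -> -86 -> -80
  -21 -> -42 -> -36
  -27 -> -54 -> -48
  41 -> 82 -> 88
  8 -> 16 -> 22
  0 -> 0 -> 6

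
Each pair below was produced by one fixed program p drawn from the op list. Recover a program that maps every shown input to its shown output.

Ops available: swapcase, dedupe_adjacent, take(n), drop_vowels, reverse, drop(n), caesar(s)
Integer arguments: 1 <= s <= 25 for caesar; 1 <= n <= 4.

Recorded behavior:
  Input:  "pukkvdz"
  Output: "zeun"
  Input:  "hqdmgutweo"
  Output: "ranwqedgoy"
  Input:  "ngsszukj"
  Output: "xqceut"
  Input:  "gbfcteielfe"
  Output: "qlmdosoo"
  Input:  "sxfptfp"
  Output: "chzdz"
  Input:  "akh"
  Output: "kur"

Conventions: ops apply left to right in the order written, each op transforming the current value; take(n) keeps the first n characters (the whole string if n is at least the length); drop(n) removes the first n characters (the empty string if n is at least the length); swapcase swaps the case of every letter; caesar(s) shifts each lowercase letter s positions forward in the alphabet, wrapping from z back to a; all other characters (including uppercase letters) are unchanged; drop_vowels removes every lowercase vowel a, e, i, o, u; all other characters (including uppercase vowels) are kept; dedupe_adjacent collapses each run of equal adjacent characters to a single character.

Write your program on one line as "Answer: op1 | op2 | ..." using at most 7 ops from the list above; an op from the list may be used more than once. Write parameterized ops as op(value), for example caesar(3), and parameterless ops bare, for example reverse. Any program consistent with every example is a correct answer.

dedupe_adjacent | caesar(9) | reverse | drop_vowels | reverse | caesar(1)

Check, running the answer program on each example:
  "pukkvdz" -> "pukvdz" -> "ydtemi" -> "imetdy" -> "mtdy" -> "ydtm" -> "zeun"
  "hqdmgutweo" -> "hqdmgutweo" -> "qzmvpdcfnx" -> "xnfcdpvmzq" -> "xnfcdpvmzq" -> "qzmvpdcfnx" -> "ranwqedgoy"
  "ngsszukj" -> "ngszukj" -> "wpbidts" -> "stdibpw" -> "stdbpw" -> "wpbdts" -> "xqceut"
  "gbfcteielfe" -> "gbfcteielfe" -> "pkolcnrnuon" -> "nounrnclokp" -> "nnrnclkp" -> "pklcnrnn" -> "qlmdosoo"
  "sxfptfp" -> "sxfptfp" -> "bgoycoy" -> "yocyogb" -> "ycygb" -> "bgycy" -> "chzdz"
  "akh" -> "akh" -> "jtq" -> "qtj" -> "qtj" -> "jtq" -> "kur"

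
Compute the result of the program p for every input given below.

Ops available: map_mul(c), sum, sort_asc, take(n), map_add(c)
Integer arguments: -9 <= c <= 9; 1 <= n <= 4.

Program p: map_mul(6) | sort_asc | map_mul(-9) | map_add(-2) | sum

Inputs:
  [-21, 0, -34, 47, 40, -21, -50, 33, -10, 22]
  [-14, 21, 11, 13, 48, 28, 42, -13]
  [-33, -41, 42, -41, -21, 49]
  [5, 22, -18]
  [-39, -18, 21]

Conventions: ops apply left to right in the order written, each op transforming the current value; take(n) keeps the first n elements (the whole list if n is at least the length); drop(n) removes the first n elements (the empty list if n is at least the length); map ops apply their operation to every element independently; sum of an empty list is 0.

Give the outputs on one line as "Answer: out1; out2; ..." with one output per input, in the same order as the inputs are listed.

-344; -7360; 2418; -492; 1938

Execution, op by op:
  [-21, 0, -34, 47, 40, -21, -50, 33, -10, 22] -> [-126, 0, -204, 282, 240, -126, -300, 198, -60, 132] -> [-300, -204, -126, -126, -60, 0, 132, 198, 240, 282] -> [2700, 1836, 1134, 1134, 540, 0, -1188, -1782, -2160, -2538] -> [2698, 1834, 1132, 1132, 538, -2, -1190, -1784, -2162, -2540] -> -344
  [-14, 21, 11, 13, 48, 28, 42, -13] -> [-84, 126, 66, 78, 288, 168, 252, -78] -> [-84, -78, 66, 78, 126, 168, 252, 288] -> [756, 702, -594, -702, -1134, -1512, -2268, -2592] -> [754, 700, -596, -704, -1136, -1514, -2270, -2594] -> -7360
  [-33, -41, 42, -41, -21, 49] -> [-198, -246, 252, -246, -126, 294] -> [-246, -246, -198, -126, 252, 294] -> [2214, 2214, 1782, 1134, -2268, -2646] -> [2212, 2212, 1780, 1132, -2270, -2648] -> 2418
  [5, 22, -18] -> [30, 132, -108] -> [-108, 30, 132] -> [972, -270, -1188] -> [970, -272, -1190] -> -492
  [-39, -18, 21] -> [-234, -108, 126] -> [-234, -108, 126] -> [2106, 972, -1134] -> [2104, 970, -1136] -> 1938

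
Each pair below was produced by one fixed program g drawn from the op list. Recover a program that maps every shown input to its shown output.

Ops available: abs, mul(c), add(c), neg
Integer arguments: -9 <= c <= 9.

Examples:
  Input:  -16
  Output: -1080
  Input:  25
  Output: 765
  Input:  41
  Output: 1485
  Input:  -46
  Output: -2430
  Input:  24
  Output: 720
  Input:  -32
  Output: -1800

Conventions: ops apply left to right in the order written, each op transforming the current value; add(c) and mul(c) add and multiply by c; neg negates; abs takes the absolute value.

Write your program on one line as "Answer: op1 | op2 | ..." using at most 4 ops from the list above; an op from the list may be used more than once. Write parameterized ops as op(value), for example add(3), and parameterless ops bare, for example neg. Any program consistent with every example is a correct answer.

add(-8) | mul(9) | mul(5)

Check, running the answer program on each example:
  -16 -> -24 -> -216 -> -1080
  25 -> 17 -> 153 -> 765
  41 -> 33 -> 297 -> 1485
  -46 -> -54 -> -486 -> -2430
  24 -> 16 -> 144 -> 720
  -32 -> -40 -> -360 -> -1800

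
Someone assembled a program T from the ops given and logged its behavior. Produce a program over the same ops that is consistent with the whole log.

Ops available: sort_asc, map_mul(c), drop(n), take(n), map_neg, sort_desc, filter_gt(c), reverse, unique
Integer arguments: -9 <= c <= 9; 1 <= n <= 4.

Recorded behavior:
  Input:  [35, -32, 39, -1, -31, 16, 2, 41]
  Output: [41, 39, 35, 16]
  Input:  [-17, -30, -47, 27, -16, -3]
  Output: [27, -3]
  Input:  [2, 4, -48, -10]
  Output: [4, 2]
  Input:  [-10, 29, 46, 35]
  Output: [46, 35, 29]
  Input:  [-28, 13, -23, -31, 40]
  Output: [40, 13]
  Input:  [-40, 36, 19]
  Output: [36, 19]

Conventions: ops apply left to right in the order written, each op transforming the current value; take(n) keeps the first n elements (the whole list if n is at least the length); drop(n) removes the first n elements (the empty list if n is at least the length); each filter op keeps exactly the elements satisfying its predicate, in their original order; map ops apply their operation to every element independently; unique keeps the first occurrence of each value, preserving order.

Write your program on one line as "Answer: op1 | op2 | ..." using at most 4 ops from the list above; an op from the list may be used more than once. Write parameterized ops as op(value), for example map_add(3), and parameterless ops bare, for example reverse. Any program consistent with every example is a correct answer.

sort_desc | take(4) | filter_gt(-5)

Check, running the answer program on each example:
  [35, -32, 39, -1, -31, 16, 2, 41] -> [41, 39, 35, 16, 2, -1, -31, -32] -> [41, 39, 35, 16] -> [41, 39, 35, 16]
  [-17, -30, -47, 27, -16, -3] -> [27, -3, -16, -17, -30, -47] -> [27, -3, -16, -17] -> [27, -3]
  [2, 4, -48, -10] -> [4, 2, -10, -48] -> [4, 2, -10, -48] -> [4, 2]
  [-10, 29, 46, 35] -> [46, 35, 29, -10] -> [46, 35, 29, -10] -> [46, 35, 29]
  [-28, 13, -23, -31, 40] -> [40, 13, -23, -28, -31] -> [40, 13, -23, -28] -> [40, 13]
  [-40, 36, 19] -> [36, 19, -40] -> [36, 19, -40] -> [36, 19]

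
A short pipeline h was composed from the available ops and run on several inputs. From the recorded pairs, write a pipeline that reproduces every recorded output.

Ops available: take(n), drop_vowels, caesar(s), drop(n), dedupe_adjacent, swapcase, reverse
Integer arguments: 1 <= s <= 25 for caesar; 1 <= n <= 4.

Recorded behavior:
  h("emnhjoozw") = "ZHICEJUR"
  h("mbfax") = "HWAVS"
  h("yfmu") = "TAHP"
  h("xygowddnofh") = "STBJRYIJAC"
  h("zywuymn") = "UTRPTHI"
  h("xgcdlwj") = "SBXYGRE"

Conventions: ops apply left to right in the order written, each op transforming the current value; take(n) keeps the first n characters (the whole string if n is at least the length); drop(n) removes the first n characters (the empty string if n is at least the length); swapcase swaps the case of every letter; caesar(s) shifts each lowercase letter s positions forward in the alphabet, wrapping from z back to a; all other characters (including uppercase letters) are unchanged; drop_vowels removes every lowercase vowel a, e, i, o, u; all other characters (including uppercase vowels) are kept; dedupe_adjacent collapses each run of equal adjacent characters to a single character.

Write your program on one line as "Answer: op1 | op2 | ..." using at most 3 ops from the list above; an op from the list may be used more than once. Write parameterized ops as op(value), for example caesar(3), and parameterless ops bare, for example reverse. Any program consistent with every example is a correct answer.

caesar(21) | dedupe_adjacent | swapcase

Check, running the answer program on each example:
  "emnhjoozw" -> "zhicejjur" -> "zhicejur" -> "ZHICEJUR"
  "mbfax" -> "hwavs" -> "hwavs" -> "HWAVS"
  "yfmu" -> "tahp" -> "tahp" -> "TAHP"
  "xygowddnofh" -> "stbjryyijac" -> "stbjryijac" -> "STBJRYIJAC"
  "zywuymn" -> "utrpthi" -> "utrpthi" -> "UTRPTHI"
  "xgcdlwj" -> "sbxygre" -> "sbxygre" -> "SBXYGRE"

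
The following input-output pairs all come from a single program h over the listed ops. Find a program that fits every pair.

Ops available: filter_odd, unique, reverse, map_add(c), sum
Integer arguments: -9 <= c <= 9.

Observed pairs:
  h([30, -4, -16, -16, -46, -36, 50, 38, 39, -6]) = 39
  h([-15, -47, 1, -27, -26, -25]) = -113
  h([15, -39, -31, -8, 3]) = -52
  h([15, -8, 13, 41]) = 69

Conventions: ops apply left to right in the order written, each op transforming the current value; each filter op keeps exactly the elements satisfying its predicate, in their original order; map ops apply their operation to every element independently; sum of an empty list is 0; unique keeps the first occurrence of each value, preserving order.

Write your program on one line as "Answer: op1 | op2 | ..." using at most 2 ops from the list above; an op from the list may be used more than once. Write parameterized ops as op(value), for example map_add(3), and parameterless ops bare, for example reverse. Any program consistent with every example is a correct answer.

filter_odd | sum

Check, running the answer program on each example:
  [30, -4, -16, -16, -46, -36, 50, 38, 39, -6] -> [39] -> 39
  [-15, -47, 1, -27, -26, -25] -> [-15, -47, 1, -27, -25] -> -113
  [15, -39, -31, -8, 3] -> [15, -39, -31, 3] -> -52
  [15, -8, 13, 41] -> [15, 13, 41] -> 69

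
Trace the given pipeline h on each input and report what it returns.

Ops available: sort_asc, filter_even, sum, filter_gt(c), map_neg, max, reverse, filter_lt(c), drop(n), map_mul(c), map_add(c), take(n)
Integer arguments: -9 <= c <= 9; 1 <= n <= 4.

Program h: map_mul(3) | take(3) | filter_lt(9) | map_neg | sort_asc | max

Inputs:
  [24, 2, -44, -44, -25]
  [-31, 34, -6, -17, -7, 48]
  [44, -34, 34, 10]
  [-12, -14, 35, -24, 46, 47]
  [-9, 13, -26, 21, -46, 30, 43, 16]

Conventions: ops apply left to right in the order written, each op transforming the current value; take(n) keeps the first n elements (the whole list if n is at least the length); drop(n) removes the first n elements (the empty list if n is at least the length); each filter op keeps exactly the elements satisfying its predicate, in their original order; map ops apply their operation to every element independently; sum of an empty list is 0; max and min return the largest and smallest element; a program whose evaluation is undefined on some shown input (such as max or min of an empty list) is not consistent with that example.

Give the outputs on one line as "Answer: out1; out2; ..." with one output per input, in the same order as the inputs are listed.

Execution, op by op:
  [24, 2, -44, -44, -25] -> [72, 6, -132, -132, -75] -> [72, 6, -132] -> [6, -132] -> [-6, 132] -> [-6, 132] -> 132
  [-31, 34, -6, -17, -7, 48] -> [-93, 102, -18, -51, -21, 144] -> [-93, 102, -18] -> [-93, -18] -> [93, 18] -> [18, 93] -> 93
  [44, -34, 34, 10] -> [132, -102, 102, 30] -> [132, -102, 102] -> [-102] -> [102] -> [102] -> 102
  [-12, -14, 35, -24, 46, 47] -> [-36, -42, 105, -72, 138, 141] -> [-36, -42, 105] -> [-36, -42] -> [36, 42] -> [36, 42] -> 42
  [-9, 13, -26, 21, -46, 30, 43, 16] -> [-27, 39, -78, 63, -138, 90, 129, 48] -> [-27, 39, -78] -> [-27, -78] -> [27, 78] -> [27, 78] -> 78

132; 93; 102; 42; 78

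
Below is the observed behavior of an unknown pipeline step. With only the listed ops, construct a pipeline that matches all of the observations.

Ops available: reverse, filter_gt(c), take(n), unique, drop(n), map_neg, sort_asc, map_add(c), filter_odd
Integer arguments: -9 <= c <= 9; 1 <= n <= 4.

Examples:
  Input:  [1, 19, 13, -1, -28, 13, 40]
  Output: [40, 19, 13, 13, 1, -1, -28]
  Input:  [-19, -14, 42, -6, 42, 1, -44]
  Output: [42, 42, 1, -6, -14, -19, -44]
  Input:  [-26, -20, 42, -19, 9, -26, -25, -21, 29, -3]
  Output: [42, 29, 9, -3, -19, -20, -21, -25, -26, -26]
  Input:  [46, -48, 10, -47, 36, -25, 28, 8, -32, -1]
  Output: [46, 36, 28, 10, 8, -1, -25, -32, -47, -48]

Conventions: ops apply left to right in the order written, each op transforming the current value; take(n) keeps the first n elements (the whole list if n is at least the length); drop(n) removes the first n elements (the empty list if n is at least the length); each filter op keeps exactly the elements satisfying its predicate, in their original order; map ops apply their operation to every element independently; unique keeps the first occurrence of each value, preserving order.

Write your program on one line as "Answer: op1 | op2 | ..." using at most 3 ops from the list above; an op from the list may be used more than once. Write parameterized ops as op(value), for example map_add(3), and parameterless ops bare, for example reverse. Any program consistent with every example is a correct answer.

sort_asc | reverse

Check, running the answer program on each example:
  [1, 19, 13, -1, -28, 13, 40] -> [-28, -1, 1, 13, 13, 19, 40] -> [40, 19, 13, 13, 1, -1, -28]
  [-19, -14, 42, -6, 42, 1, -44] -> [-44, -19, -14, -6, 1, 42, 42] -> [42, 42, 1, -6, -14, -19, -44]
  [-26, -20, 42, -19, 9, -26, -25, -21, 29, -3] -> [-26, -26, -25, -21, -20, -19, -3, 9, 29, 42] -> [42, 29, 9, -3, -19, -20, -21, -25, -26, -26]
  [46, -48, 10, -47, 36, -25, 28, 8, -32, -1] -> [-48, -47, -32, -25, -1, 8, 10, 28, 36, 46] -> [46, 36, 28, 10, 8, -1, -25, -32, -47, -48]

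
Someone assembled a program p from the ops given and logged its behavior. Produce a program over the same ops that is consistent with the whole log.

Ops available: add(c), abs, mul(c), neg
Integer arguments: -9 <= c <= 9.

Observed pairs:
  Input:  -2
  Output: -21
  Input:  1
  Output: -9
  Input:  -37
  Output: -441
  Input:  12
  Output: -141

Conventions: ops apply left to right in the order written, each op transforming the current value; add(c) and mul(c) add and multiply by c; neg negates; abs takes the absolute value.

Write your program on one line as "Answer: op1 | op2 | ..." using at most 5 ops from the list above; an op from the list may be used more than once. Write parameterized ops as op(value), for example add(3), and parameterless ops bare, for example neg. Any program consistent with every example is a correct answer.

abs | mul(-3) | abs | mul(-4) | add(3)

Check, running the answer program on each example:
  -2 -> 2 -> -6 -> 6 -> -24 -> -21
  1 -> 1 -> -3 -> 3 -> -12 -> -9
  -37 -> 37 -> -111 -> 111 -> -444 -> -441
  12 -> 12 -> -36 -> 36 -> -144 -> -141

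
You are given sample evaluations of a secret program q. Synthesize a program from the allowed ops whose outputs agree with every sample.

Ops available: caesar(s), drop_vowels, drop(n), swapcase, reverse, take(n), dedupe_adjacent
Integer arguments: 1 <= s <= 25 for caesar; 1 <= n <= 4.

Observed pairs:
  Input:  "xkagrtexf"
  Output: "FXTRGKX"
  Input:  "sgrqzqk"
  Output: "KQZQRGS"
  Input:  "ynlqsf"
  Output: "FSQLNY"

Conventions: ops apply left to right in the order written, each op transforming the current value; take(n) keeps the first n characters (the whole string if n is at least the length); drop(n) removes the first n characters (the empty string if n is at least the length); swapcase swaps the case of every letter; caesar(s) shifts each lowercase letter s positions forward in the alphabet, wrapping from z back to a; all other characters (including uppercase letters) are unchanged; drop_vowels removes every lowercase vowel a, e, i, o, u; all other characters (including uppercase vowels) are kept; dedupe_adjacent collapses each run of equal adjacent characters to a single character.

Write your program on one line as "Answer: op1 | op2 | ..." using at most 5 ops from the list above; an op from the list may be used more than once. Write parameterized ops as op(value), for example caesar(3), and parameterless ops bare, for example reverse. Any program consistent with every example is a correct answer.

reverse | drop_vowels | reverse | swapcase | reverse

Check, running the answer program on each example:
  "xkagrtexf" -> "fxetrgakx" -> "fxtrgkx" -> "xkgrtxf" -> "XKGRTXF" -> "FXTRGKX"
  "sgrqzqk" -> "kqzqrgs" -> "kqzqrgs" -> "sgrqzqk" -> "SGRQZQK" -> "KQZQRGS"
  "ynlqsf" -> "fsqlny" -> "fsqlny" -> "ynlqsf" -> "YNLQSF" -> "FSQLNY"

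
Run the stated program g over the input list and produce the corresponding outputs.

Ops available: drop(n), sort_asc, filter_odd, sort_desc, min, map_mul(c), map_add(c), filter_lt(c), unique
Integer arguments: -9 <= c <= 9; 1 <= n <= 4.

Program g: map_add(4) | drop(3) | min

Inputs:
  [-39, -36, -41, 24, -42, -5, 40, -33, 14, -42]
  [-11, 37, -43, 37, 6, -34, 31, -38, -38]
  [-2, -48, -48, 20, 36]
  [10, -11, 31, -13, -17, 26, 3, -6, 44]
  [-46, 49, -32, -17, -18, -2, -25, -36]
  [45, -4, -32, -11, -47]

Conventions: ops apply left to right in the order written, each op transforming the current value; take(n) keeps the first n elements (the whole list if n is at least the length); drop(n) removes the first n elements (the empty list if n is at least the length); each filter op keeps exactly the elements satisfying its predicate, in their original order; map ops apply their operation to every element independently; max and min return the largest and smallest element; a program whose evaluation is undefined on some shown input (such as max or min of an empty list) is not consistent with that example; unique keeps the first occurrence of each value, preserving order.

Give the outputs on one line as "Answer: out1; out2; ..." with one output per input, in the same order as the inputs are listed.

-38; -34; 24; -13; -32; -43

Execution, op by op:
  [-39, -36, -41, 24, -42, -5, 40, -33, 14, -42] -> [-35, -32, -37, 28, -38, -1, 44, -29, 18, -38] -> [28, -38, -1, 44, -29, 18, -38] -> -38
  [-11, 37, -43, 37, 6, -34, 31, -38, -38] -> [-7, 41, -39, 41, 10, -30, 35, -34, -34] -> [41, 10, -30, 35, -34, -34] -> -34
  [-2, -48, -48, 20, 36] -> [2, -44, -44, 24, 40] -> [24, 40] -> 24
  [10, -11, 31, -13, -17, 26, 3, -6, 44] -> [14, -7, 35, -9, -13, 30, 7, -2, 48] -> [-9, -13, 30, 7, -2, 48] -> -13
  [-46, 49, -32, -17, -18, -2, -25, -36] -> [-42, 53, -28, -13, -14, 2, -21, -32] -> [-13, -14, 2, -21, -32] -> -32
  [45, -4, -32, -11, -47] -> [49, 0, -28, -7, -43] -> [-7, -43] -> -43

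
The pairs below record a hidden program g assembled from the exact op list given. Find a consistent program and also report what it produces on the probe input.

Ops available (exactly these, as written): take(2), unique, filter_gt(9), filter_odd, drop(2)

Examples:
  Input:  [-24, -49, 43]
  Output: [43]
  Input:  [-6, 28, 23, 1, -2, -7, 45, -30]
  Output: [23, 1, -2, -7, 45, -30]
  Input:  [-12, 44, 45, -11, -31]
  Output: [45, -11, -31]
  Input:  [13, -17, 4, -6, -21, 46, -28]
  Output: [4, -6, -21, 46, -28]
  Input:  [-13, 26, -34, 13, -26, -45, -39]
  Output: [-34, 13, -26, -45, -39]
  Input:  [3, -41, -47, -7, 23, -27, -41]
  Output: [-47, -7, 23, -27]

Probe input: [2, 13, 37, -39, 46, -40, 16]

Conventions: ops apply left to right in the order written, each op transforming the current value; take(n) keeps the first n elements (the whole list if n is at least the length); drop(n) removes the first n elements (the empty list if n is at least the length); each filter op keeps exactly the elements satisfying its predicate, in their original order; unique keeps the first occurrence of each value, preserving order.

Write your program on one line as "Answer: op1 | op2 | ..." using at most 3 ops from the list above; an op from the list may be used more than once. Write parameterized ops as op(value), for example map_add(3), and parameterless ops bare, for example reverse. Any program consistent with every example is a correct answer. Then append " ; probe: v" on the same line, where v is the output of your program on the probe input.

unique | drop(2) ; probe: [37, -39, 46, -40, 16]

Check, running the answer program on each example:
  [-24, -49, 43] -> [-24, -49, 43] -> [43]
  [-6, 28, 23, 1, -2, -7, 45, -30] -> [-6, 28, 23, 1, -2, -7, 45, -30] -> [23, 1, -2, -7, 45, -30]
  [-12, 44, 45, -11, -31] -> [-12, 44, 45, -11, -31] -> [45, -11, -31]
  [13, -17, 4, -6, -21, 46, -28] -> [13, -17, 4, -6, -21, 46, -28] -> [4, -6, -21, 46, -28]
  [-13, 26, -34, 13, -26, -45, -39] -> [-13, 26, -34, 13, -26, -45, -39] -> [-34, 13, -26, -45, -39]
  [3, -41, -47, -7, 23, -27, -41] -> [3, -41, -47, -7, 23, -27] -> [-47, -7, 23, -27]
  probe: [2, 13, 37, -39, 46, -40, 16] -> [2, 13, 37, -39, 46, -40, 16] -> [37, -39, 46, -40, 16]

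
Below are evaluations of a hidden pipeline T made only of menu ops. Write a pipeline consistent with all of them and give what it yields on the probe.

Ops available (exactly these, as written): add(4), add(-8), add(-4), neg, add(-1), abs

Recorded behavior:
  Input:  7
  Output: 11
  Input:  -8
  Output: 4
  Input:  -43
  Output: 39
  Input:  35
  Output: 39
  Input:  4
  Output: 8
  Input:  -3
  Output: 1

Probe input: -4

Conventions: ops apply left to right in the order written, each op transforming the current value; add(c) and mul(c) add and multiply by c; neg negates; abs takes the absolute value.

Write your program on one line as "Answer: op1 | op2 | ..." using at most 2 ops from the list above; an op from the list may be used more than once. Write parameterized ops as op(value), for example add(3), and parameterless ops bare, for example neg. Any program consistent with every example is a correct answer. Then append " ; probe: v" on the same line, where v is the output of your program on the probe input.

add(4) | abs ; probe: 0

Check, running the answer program on each example:
  7 -> 11 -> 11
  -8 -> -4 -> 4
  -43 -> -39 -> 39
  35 -> 39 -> 39
  4 -> 8 -> 8
  -3 -> 1 -> 1
  probe: -4 -> 0 -> 0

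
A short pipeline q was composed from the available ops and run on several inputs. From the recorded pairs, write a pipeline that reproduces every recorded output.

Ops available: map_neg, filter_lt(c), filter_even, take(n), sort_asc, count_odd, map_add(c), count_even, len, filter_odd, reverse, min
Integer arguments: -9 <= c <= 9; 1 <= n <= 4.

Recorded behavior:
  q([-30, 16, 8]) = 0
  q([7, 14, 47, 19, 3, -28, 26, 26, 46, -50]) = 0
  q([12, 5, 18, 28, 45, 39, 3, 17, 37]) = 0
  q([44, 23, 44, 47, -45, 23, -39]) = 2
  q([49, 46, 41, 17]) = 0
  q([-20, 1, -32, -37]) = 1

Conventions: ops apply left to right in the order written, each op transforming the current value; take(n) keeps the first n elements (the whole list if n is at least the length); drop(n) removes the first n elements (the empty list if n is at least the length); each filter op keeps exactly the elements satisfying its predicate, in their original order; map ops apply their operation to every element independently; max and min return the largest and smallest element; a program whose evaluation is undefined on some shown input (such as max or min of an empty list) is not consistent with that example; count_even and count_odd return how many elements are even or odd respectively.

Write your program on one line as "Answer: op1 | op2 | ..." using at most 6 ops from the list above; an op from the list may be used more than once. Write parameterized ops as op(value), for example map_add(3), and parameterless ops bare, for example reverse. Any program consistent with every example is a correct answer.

reverse | filter_lt(1) | take(2) | sort_asc | count_odd

Check, running the answer program on each example:
  [-30, 16, 8] -> [8, 16, -30] -> [-30] -> [-30] -> [-30] -> 0
  [7, 14, 47, 19, 3, -28, 26, 26, 46, -50] -> [-50, 46, 26, 26, -28, 3, 19, 47, 14, 7] -> [-50, -28] -> [-50, -28] -> [-50, -28] -> 0
  [12, 5, 18, 28, 45, 39, 3, 17, 37] -> [37, 17, 3, 39, 45, 28, 18, 5, 12] -> [] -> [] -> [] -> 0
  [44, 23, 44, 47, -45, 23, -39] -> [-39, 23, -45, 47, 44, 23, 44] -> [-39, -45] -> [-39, -45] -> [-45, -39] -> 2
  [49, 46, 41, 17] -> [17, 41, 46, 49] -> [] -> [] -> [] -> 0
  [-20, 1, -32, -37] -> [-37, -32, 1, -20] -> [-37, -32, -20] -> [-37, -32] -> [-37, -32] -> 1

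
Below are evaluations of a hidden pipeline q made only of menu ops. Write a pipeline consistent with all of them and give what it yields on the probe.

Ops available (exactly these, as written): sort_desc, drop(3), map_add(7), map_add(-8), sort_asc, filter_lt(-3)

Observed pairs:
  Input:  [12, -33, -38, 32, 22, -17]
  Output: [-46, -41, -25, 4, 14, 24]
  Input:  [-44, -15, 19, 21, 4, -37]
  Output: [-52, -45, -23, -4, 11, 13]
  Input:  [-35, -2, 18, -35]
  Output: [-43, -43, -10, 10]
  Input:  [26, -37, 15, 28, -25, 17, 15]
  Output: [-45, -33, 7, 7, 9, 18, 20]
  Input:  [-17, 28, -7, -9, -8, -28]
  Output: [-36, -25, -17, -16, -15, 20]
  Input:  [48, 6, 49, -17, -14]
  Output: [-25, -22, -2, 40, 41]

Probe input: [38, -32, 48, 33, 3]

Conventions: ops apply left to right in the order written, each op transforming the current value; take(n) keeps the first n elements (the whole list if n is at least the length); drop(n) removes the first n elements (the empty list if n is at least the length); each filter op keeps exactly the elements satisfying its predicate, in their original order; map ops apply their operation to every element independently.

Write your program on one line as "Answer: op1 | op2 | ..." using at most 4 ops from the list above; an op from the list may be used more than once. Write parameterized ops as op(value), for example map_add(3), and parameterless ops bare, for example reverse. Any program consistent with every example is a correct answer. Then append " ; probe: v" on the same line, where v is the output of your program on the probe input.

sort_desc | map_add(-8) | sort_asc ; probe: [-40, -5, 25, 30, 40]

Check, running the answer program on each example:
  [12, -33, -38, 32, 22, -17] -> [32, 22, 12, -17, -33, -38] -> [24, 14, 4, -25, -41, -46] -> [-46, -41, -25, 4, 14, 24]
  [-44, -15, 19, 21, 4, -37] -> [21, 19, 4, -15, -37, -44] -> [13, 11, -4, -23, -45, -52] -> [-52, -45, -23, -4, 11, 13]
  [-35, -2, 18, -35] -> [18, -2, -35, -35] -> [10, -10, -43, -43] -> [-43, -43, -10, 10]
  [26, -37, 15, 28, -25, 17, 15] -> [28, 26, 17, 15, 15, -25, -37] -> [20, 18, 9, 7, 7, -33, -45] -> [-45, -33, 7, 7, 9, 18, 20]
  [-17, 28, -7, -9, -8, -28] -> [28, -7, -8, -9, -17, -28] -> [20, -15, -16, -17, -25, -36] -> [-36, -25, -17, -16, -15, 20]
  [48, 6, 49, -17, -14] -> [49, 48, 6, -14, -17] -> [41, 40, -2, -22, -25] -> [-25, -22, -2, 40, 41]
  probe: [38, -32, 48, 33, 3] -> [48, 38, 33, 3, -32] -> [40, 30, 25, -5, -40] -> [-40, -5, 25, 30, 40]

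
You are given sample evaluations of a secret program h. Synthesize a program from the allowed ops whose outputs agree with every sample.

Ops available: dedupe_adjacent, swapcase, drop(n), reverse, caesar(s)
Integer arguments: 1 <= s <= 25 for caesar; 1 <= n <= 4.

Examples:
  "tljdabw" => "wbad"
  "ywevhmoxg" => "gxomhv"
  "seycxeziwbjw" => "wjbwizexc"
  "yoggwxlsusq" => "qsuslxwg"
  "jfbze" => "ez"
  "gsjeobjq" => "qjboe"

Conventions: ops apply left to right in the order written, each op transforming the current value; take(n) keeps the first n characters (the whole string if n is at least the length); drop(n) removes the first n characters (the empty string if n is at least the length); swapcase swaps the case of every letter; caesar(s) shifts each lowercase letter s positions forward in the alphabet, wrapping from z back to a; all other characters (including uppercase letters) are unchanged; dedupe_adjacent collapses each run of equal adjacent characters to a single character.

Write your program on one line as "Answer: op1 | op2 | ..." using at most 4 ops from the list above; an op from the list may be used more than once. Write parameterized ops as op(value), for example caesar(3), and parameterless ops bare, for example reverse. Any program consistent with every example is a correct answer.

drop(3) | swapcase | reverse | swapcase

Check, running the answer program on each example:
  "tljdabw" -> "dabw" -> "DABW" -> "WBAD" -> "wbad"
  "ywevhmoxg" -> "vhmoxg" -> "VHMOXG" -> "GXOMHV" -> "gxomhv"
  "seycxeziwbjw" -> "cxeziwbjw" -> "CXEZIWBJW" -> "WJBWIZEXC" -> "wjbwizexc"
  "yoggwxlsusq" -> "gwxlsusq" -> "GWXLSUSQ" -> "QSUSLXWG" -> "qsuslxwg"
  "jfbze" -> "ze" -> "ZE" -> "EZ" -> "ez"
  "gsjeobjq" -> "eobjq" -> "EOBJQ" -> "QJBOE" -> "qjboe"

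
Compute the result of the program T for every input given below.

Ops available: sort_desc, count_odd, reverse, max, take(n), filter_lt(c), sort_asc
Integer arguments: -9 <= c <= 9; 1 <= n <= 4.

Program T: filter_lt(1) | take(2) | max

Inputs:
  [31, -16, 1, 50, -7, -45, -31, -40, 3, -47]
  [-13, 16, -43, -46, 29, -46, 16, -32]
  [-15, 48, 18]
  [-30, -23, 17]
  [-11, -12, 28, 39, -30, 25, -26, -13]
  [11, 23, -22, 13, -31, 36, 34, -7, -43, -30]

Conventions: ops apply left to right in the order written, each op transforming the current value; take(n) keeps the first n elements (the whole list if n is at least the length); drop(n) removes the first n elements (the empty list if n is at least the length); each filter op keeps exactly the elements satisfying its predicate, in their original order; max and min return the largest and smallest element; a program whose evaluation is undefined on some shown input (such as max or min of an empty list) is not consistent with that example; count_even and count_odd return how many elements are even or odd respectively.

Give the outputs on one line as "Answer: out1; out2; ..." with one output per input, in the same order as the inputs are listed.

Execution, op by op:
  [31, -16, 1, 50, -7, -45, -31, -40, 3, -47] -> [-16, -7, -45, -31, -40, -47] -> [-16, -7] -> -7
  [-13, 16, -43, -46, 29, -46, 16, -32] -> [-13, -43, -46, -46, -32] -> [-13, -43] -> -13
  [-15, 48, 18] -> [-15] -> [-15] -> -15
  [-30, -23, 17] -> [-30, -23] -> [-30, -23] -> -23
  [-11, -12, 28, 39, -30, 25, -26, -13] -> [-11, -12, -30, -26, -13] -> [-11, -12] -> -11
  [11, 23, -22, 13, -31, 36, 34, -7, -43, -30] -> [-22, -31, -7, -43, -30] -> [-22, -31] -> -22

-7; -13; -15; -23; -11; -22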